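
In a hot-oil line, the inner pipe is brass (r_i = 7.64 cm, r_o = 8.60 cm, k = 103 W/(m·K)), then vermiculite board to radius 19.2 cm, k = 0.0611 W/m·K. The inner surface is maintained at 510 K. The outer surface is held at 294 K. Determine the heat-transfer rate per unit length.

Q' = 103 W/m

Resistance network (inner→outer):
  R'_brass = ln(0.0860/0.0764)/(2πk) = 0.1184/(2π·103) = 1.829×10^-4 m·K/W
  R'_vermiculite board = ln(0.192/0.0860)/(2πk) = 0.8031/(2π·0.0611) = 2.092 m·K/W
ΣR = 1.829×10^-4 + 2.092 = 2.092 m·K/W
Q' = ΔT/ΣR = (510 K − 294 K)/2.092 = 103 W/m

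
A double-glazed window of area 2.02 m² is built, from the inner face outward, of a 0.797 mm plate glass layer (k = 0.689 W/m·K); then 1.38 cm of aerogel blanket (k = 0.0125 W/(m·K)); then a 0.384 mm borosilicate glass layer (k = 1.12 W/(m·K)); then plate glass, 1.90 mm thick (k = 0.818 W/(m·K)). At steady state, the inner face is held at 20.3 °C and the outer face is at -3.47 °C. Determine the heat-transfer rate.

Q = 43.3 W

Treat each layer as a resistance in series:
  R_plate glass = L/(kA) = 7.97×10^-4/(0.689·2.02) = 5.726×10^-4 K/W
  R_aerogel blanket = L/(kA) = 0.0138/(0.0125·2.02) = 0.5465 K/W
  R_borosilicate glass = L/(kA) = 3.84×10^-4/(1.12·2.02) = 1.697×10^-4 K/W
  R_plate glass = L/(kA) = 0.00190/(0.818·2.02) = 0.001150 K/W
ΣR = 5.726×10^-4 + 0.5465 + 1.697×10^-4 + 0.001150 = 0.5484 K/W
Q = ΔT/ΣR = (20.3 °C − -3.47 °C)/0.5484 = 43.3 W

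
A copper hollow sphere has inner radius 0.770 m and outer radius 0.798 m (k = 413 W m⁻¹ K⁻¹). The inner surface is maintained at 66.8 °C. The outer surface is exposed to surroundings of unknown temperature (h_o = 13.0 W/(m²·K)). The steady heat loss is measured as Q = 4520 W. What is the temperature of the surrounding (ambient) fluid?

T_out = 23.3 °C

Series resistances:
  R_copper = (1/0.770 − 1/0.798)/(4πk) = 0.04557/(4π·413) = 8.780×10^-6 K/W
  R_conv,out = 1/(4πr²h) = 1/(4π·0.798²·13.0) = 0.009613 K/W
ΣR = 0.009621 K/W
ΔT = Q·ΣR = 4520 × 0.009621 = 43.49 K
Heat flows outward, so T_out = T_in − ΔT = 66.8 − 43.49 = 23.3 °C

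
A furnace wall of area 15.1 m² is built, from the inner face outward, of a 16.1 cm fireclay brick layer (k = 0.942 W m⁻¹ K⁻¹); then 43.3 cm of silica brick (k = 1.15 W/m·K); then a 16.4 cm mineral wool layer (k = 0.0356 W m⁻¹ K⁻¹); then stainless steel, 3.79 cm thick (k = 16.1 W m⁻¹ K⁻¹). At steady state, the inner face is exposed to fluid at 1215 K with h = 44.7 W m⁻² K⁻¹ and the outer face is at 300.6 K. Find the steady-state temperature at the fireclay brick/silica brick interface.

Treat each layer as a resistance in series:
  R_conv,in = 1/(hA) = 1/(44.7·15.1) = 0.001482 K/W
  R_fireclay brick = L/(kA) = 0.161/(0.942·15.1) = 0.01132 K/W
  R_silica brick = L/(kA) = 0.433/(1.15·15.1) = 0.02494 K/W
  R_mineral wool = L/(kA) = 0.164/(0.0356·15.1) = 0.3051 K/W
  R_stainless steel = L/(kA) = 0.0379/(16.1·15.1) = 1.559×10^-4 K/W
ΣR = 0.001482 + 0.01132 + 0.02494 + 0.3051 + 1.559×10^-4 = 0.3430 K/W
Q = ΔT/ΣR = (1215 K − 300.6 K)/0.3430 = 2666 W
From the inner boundary to the fireclay brick/silica brick interface, ΣR_partial = 0.01280 K/W.
T_interface = T_in − Q·ΣR_partial = 1215 K − (2666)(0.01280) = 1181 K

T = 1181 K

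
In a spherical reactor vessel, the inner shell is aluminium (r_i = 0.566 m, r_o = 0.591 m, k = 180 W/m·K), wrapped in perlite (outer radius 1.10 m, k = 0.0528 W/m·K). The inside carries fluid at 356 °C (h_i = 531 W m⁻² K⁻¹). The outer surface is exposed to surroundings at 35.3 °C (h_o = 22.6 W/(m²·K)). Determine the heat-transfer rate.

Q = 271 W

Resistance network (inner→outer):
  R_conv,in = 1/(4πr²h) = 1/(4π·0.566²·531) = 4.678×10^-4 K/W
  R_aluminium = (1/0.566 − 1/0.591)/(4πk) = 0.07474/(4π·180) = 3.304×10^-5 K/W
  R_perlite = (1/0.591 − 1/1.10)/(4πk) = 0.7830/(4π·0.0528) = 1.180 K/W
  R_conv,out = 1/(4πr²h) = 1/(4π·1.10²·22.6) = 0.002910 K/W
ΣR = 4.678×10^-4 + 3.304×10^-5 + 1.180 + 0.002910 = 1.183 K/W
Q = ΔT/ΣR = (356 °C − 35.3 °C)/1.183 = 271 W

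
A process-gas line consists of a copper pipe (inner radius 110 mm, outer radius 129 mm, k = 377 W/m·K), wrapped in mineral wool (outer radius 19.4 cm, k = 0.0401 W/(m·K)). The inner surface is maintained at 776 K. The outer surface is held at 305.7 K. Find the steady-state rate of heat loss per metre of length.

Q' = 290 W/m

Resistance network (inner→outer):
  R'_copper = ln(0.129/0.110)/(2πk) = 0.1593/(2π·377) = 6.726×10^-5 m·K/W
  R'_mineral wool = ln(0.194/0.129)/(2πk) = 0.4080/(2π·0.0401) = 1.620 m·K/W
ΣR = 6.726×10^-5 + 1.620 = 1.620 m·K/W
Q' = ΔT/ΣR = (776 K − 305.7 K)/1.620 = 290 W/m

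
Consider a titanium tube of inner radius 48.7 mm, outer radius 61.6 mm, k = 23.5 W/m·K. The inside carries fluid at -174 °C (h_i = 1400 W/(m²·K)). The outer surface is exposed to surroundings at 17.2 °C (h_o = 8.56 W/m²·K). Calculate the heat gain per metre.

Treat each layer as a resistance in series:
  R'_conv,in = 1/(2πr h) = 1/(2π·0.0487·1400) = 0.002334 m·K/W
  R'_titanium = ln(0.0616/0.0487)/(2πk) = 0.2350/(2π·23.5) = 0.001591 m·K/W
  R'_conv,out = 1/(2πr h) = 1/(2π·0.0616·8.56) = 0.3018 m·K/W
ΣR = 0.002334 + 0.001591 + 0.3018 = 0.3057 m·K/W
Q' = ΔT/ΣR = (-174 °C − 17.2 °C)/0.3057 = -625 W/m
(Negative Q' ⇒ heat flows inward; heat gain = 625 W/m.)

Q' = 625 W/m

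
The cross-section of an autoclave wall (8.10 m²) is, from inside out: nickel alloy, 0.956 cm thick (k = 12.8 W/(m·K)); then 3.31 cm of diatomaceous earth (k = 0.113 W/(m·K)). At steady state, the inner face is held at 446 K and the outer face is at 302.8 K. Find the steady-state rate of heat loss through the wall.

Series thermal resistances, inner to outer:
  R_nickel alloy = L/(kA) = 0.00956/(12.8·8.10) = 9.221×10^-5 K/W
  R_diatomaceous earth = L/(kA) = 0.0331/(0.113·8.10) = 0.03616 K/W
ΣR = 9.221×10^-5 + 0.03616 = 0.03625 K/W
Q = ΔT/ΣR = (446 K − 302.8 K)/0.03625 = 3950 W

Q = 3950 W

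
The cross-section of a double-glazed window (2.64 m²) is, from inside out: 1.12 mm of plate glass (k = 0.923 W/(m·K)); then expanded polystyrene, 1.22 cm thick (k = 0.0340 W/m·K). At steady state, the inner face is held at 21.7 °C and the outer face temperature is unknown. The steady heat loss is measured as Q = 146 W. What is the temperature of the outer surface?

T_out = 1.79 °C

Series resistances:
  R_plate glass = L/(kA) = 0.00112/(0.923·2.64) = 4.596×10^-4 K/W
  R_expanded polystyrene = L/(kA) = 0.0122/(0.0340·2.64) = 0.1359 K/W
ΣR = 0.1364 K/W
ΔT = Q·ΣR = 146 × 0.1364 = 19.91 K
Heat flows outward, so T_out = T_in − ΔT = 21.7 − 19.91 = 1.79 °C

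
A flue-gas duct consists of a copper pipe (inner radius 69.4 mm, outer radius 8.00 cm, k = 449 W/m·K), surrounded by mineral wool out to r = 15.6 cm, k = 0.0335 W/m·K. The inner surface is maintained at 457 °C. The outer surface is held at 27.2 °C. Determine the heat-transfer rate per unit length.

Resistance network (inner→outer):
  R'_copper = ln(0.0800/0.0694)/(2πk) = 0.1421/(2π·449) = 5.038×10^-5 m·K/W
  R'_mineral wool = ln(0.156/0.0800)/(2πk) = 0.6678/(2π·0.0335) = 3.173 m·K/W
ΣR = 5.038×10^-5 + 3.173 = 3.173 m·K/W
Q' = ΔT/ΣR = (457 °C − 27.2 °C)/3.173 = 135 W/m

Q' = 135 W/m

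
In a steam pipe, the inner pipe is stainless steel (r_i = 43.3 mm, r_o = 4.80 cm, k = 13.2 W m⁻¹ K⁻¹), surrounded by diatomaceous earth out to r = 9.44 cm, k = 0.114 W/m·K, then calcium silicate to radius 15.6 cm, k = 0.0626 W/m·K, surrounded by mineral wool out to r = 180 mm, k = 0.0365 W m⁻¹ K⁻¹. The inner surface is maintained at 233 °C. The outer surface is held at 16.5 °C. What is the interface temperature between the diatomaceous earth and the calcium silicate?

T = 161 °C

Series thermal resistances, inner to outer:
  R'_stainless steel = ln(0.0480/0.0433)/(2πk) = 0.1030/(2π·13.2) = 0.001242 m·K/W
  R'_diatomaceous earth = ln(0.0944/0.0480)/(2πk) = 0.6763/(2π·0.114) = 0.9442 m·K/W
  R'_calcium silicate = ln(0.156/0.0944)/(2πk) = 0.5023/(2π·0.0626) = 1.277 m·K/W
  R'_mineral wool = ln(0.180/0.156)/(2πk) = 0.1431/(2π·0.0365) = 0.6240 m·K/W
ΣR = 0.001242 + 0.9442 + 1.277 + 0.6240 = 2.846 m·K/W
Q' = ΔT/ΣR = (233 °C − 16.5 °C)/2.846 = 76.07 W/m
From the inner boundary to the diatomaceous earth/calcium silicate interface, ΣR_partial = 0.9454 m·K/W.
T_interface = T_in − Q'·ΣR_partial = 233 °C − (76.07)(0.9454) = 161 °C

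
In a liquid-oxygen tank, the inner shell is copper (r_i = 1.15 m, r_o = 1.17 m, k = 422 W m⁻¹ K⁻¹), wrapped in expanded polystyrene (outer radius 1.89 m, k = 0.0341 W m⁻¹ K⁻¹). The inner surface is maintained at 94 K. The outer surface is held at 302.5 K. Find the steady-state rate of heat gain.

Series thermal resistances, inner to outer:
  R_copper = (1/1.15 − 1/1.17)/(4πk) = 0.01486/(4π·422) = 2.803×10^-6 K/W
  R_expanded polystyrene = (1/1.17 − 1/1.89)/(4πk) = 0.3256/(4π·0.0341) = 0.7598 K/W
ΣR = 2.803×10^-6 + 0.7598 = 0.7598 K/W
Q = ΔT/ΣR = (94 K − 302.5 K)/0.7598 = -274 W
(Negative Q ⇒ heat flows inward; heat gain = 274 W.)

Q = 274 W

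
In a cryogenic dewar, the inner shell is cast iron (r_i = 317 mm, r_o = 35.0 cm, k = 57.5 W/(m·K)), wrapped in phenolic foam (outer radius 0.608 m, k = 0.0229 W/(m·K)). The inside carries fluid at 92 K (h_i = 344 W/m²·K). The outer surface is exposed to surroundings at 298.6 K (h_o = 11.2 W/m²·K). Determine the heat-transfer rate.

Q = 48.8 W

Series thermal resistances, inner to outer:
  R_conv,in = 1/(4πr²h) = 1/(4π·0.317²·344) = 0.002302 K/W
  R_cast iron = (1/0.317 − 1/0.350)/(4πk) = 0.2974/(4π·57.5) = 4.116×10^-4 K/W
  R_phenolic foam = (1/0.350 − 1/0.608)/(4πk) = 1.212/(4π·0.0229) = 4.213 K/W
  R_conv,out = 1/(4πr²h) = 1/(4π·0.608²·11.2) = 0.01922 K/W
ΣR = 0.002302 + 4.116×10^-4 + 4.213 + 0.01922 = 4.235 K/W
Q = ΔT/ΣR = (92 K − 298.6 K)/4.235 = -48.8 W
(Negative Q ⇒ heat flows inward; heat gain = 48.8 W.)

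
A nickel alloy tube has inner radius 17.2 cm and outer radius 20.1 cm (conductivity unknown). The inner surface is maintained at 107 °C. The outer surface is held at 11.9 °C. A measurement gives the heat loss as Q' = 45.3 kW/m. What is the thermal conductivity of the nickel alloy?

ΣR = ΔT/Q' = |107 − 11.9|/45300 = 0.002099 m·K/W
ln(r₂/r₁)/(2πk) = 0.002099 ⇒ k = 0.1558/(2π·0.002099) = 11.8 W/m·K

k = 11.8 W/m·K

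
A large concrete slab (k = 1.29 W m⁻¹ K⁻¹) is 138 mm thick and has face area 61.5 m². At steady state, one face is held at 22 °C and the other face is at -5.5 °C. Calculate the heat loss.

Q = 15800 W

Q = kA·ΔT/L = 1.29 × 61.5 × |22 °C − -5.5 °C| / 0.138 = 15800 W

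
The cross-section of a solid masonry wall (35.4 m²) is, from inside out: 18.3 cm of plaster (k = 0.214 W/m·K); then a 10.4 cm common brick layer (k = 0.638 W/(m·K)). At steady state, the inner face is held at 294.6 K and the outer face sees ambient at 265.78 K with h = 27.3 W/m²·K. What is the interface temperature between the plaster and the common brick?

Resistance network (inner→outer):
  R_plaster = L/(kA) = 0.183/(0.214·35.4) = 0.02416 K/W
  R_common brick = L/(kA) = 0.104/(0.638·35.4) = 0.004605 K/W
  R_conv,out = 1/(hA) = 1/(27.3·35.4) = 0.001035 K/W
ΣR = 0.02416 + 0.004605 + 0.001035 = 0.02980 K/W
Q = ΔT/ΣR = (294.6 K − 265.78 K)/0.02980 = 967.1 W
From the inner boundary to the plaster/common brick interface, ΣR_partial = 0.02416 K/W.
T_interface = T_in − Q·ΣR_partial = 294.6 K − (967.1)(0.02416) = 271.23 K

T = 271.23 K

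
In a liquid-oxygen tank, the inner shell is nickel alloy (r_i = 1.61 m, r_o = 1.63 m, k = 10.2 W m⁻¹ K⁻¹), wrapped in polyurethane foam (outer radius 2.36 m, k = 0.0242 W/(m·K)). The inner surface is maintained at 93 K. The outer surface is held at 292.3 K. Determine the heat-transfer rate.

Q = 319 W

Series thermal resistances, inner to outer:
  R_nickel alloy = (1/1.61 − 1/1.63)/(4πk) = 0.007621/(4π·10.2) = 5.946×10^-5 K/W
  R_polyurethane foam = (1/1.63 − 1/2.36)/(4πk) = 0.1898/(4π·0.0242) = 0.6240 K/W
ΣR = 5.946×10^-5 + 0.6240 = 0.6241 K/W
Q = ΔT/ΣR = (93 K − 292.3 K)/0.6241 = -319 W
(Negative Q ⇒ heat flows inward; heat gain = 319 W.)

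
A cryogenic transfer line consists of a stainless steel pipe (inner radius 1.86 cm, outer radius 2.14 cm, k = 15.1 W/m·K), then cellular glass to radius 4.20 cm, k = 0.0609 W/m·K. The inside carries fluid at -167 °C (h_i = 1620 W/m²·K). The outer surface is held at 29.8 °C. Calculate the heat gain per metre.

Q' = 111 W/m

Series thermal resistances, inner to outer:
  R'_conv,in = 1/(2πr h) = 1/(2π·0.0186·1620) = 0.005282 m·K/W
  R'_stainless steel = ln(0.0214/0.0186)/(2πk) = 0.1402/(2π·15.1) = 0.001478 m·K/W
  R'_cellular glass = ln(0.0420/0.0214)/(2πk) = 0.6743/(2π·0.0609) = 1.762 m·K/W
ΣR = 0.005282 + 0.001478 + 1.762 = 1.769 m·K/W
Q' = ΔT/ΣR = (-167 °C − 29.8 °C)/1.769 = -111 W/m
(Negative Q' ⇒ heat flows inward; heat gain = 111 W/m.)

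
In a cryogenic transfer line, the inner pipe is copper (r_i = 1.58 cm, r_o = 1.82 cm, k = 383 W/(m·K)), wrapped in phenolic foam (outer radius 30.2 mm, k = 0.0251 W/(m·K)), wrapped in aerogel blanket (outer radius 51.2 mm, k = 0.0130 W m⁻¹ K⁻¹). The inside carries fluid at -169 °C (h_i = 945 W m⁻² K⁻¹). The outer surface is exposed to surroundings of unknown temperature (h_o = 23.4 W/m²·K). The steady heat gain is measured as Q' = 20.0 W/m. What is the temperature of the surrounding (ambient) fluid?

T_out = 27.4 °C

Sum the resistances:
  R'_conv,in = 1/(2πr h) = 1/(2π·0.0158·945) = 0.01066 m·K/W
  R'_copper = ln(0.0182/0.0158)/(2πk) = 0.1414/(2π·383) = 5.876×10^-5 m·K/W
  R'_phenolic foam = ln(0.0302/0.0182)/(2πk) = 0.5064/(2π·0.0251) = 3.211 m·K/W
  R'_aerogel blanket = ln(0.0512/0.0302)/(2πk) = 0.5279/(2π·0.0130) = 6.463 m·K/W
  R'_conv,out = 1/(2πr h) = 1/(2π·0.0512·23.4) = 0.1328 m·K/W
ΣR = 9.818 m·K/W
ΔT = Q'·ΣR = 20.0 × 9.818 = 196.4 K
Heat flows inward, so T_out = T_in + ΔT = -169 + 196.4 = 27.4 °C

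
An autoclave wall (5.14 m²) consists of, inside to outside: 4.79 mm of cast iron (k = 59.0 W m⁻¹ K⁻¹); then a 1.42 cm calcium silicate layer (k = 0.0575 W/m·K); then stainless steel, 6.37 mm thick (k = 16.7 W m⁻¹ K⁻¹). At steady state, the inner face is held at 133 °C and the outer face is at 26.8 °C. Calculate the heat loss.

Q = 2.21 kW

Treat each layer as a resistance in series:
  R_cast iron = L/(kA) = 0.00479/(59.0·5.14) = 1.580×10^-5 K/W
  R_calcium silicate = L/(kA) = 0.0142/(0.0575·5.14) = 0.04805 K/W
  R_stainless steel = L/(kA) = 0.00637/(16.7·5.14) = 7.421×10^-5 K/W
ΣR = 1.580×10^-5 + 0.04805 + 7.421×10^-5 = 0.04814 K/W
Q = ΔT/ΣR = (133 °C − 26.8 °C)/0.04814 = 2210 W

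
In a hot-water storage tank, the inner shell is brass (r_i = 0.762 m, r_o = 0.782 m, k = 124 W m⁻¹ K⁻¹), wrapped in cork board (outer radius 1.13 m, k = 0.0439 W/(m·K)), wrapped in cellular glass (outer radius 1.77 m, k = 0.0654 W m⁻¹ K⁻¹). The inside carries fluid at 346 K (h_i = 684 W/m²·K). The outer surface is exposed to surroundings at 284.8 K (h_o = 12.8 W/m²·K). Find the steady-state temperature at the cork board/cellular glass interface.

Resistance network (inner→outer):
  R_conv,in = 1/(4πr²h) = 1/(4π·0.762²·684) = 2.004×10^-4 K/W
  R_brass = (1/0.762 − 1/0.782)/(4πk) = 0.03356/(4π·124) = 2.154×10^-5 K/W
  R_cork board = (1/0.782 − 1/1.13)/(4πk) = 0.3938/(4π·0.0439) = 0.7139 K/W
  R_cellular glass = (1/1.13 − 1/1.77)/(4πk) = 0.3200/(4π·0.0654) = 0.3894 K/W
  R_conv,out = 1/(4πr²h) = 1/(4π·1.77²·12.8) = 0.001984 K/W
ΣR = 2.004×10^-4 + 2.154×10^-5 + 0.7139 + 0.3894 + 0.001984 = 1.106 K/W
Q = ΔT/ΣR = (346 K − 284.8 K)/1.106 = 55.33 W
From the inner boundary to the cork board/cellular glass interface, ΣR_partial = 0.7141 K/W.
T_interface = T_in − Q·ΣR_partial = 346 K − (55.33)(0.7141) = 306.5 K

T = 306.5 K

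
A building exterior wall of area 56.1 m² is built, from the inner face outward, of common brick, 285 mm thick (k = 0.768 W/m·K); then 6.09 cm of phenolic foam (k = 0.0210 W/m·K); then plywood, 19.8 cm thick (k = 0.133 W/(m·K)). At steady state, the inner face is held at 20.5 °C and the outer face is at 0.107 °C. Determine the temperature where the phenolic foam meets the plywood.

Series thermal resistances, inner to outer:
  R_common brick = L/(kA) = 0.285/(0.768·56.1) = 0.006615 K/W
  R_phenolic foam = L/(kA) = 0.0609/(0.0210·56.1) = 0.05169 K/W
  R_plywood = L/(kA) = 0.198/(0.133·56.1) = 0.02654 K/W
ΣR = 0.006615 + 0.05169 + 0.02654 = 0.08485 K/W
Q = ΔT/ΣR = (20.5 °C − 0.107 °C)/0.08485 = 240.3 W
From the inner boundary to the phenolic foam/plywood interface, ΣR_partial = 0.05831 K/W.
T_interface = T_in − Q·ΣR_partial = 20.5 °C − (240.3)(0.05831) = 6.49 °C

T = 6.49 °C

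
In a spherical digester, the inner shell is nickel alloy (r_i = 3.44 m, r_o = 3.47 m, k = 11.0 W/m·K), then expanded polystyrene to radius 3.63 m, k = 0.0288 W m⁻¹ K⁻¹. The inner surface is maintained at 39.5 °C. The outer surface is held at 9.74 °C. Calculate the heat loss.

Q = 847 W

Series thermal resistances, inner to outer:
  R_nickel alloy = (1/3.44 − 1/3.47)/(4πk) = 0.002513/(4π·11.0) = 1.818×10^-5 K/W
  R_expanded polystyrene = (1/3.47 − 1/3.63)/(4πk) = 0.01270/(4π·0.0288) = 0.03510 K/W
ΣR = 1.818×10^-5 + 0.03510 = 0.03512 K/W
Q = ΔT/ΣR = (39.5 °C − 9.74 °C)/0.03512 = 847 W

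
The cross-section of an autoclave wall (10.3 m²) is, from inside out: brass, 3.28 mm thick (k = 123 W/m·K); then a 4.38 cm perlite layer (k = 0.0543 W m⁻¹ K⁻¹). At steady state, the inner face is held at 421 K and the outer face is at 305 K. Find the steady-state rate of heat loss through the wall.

Q = 1480 W

Series thermal resistances, inner to outer:
  R_brass = L/(kA) = 0.00328/(123·10.3) = 2.589×10^-6 K/W
  R_perlite = L/(kA) = 0.0438/(0.0543·10.3) = 0.07831 K/W
ΣR = 2.589×10^-6 + 0.07831 = 0.07831 K/W
Q = ΔT/ΣR = (421 K − 305 K)/0.07831 = 1480 W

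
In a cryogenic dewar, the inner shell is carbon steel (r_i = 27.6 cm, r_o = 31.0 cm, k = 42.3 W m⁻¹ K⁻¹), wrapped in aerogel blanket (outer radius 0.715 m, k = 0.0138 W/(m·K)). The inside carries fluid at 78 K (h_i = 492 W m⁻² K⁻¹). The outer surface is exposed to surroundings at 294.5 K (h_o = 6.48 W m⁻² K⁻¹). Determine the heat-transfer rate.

Q = 20.5 W

Series thermal resistances, inner to outer:
  R_conv,in = 1/(4πr²h) = 1/(4π·0.276²·492) = 0.002123 K/W
  R_carbon steel = (1/0.276 − 1/0.310)/(4πk) = 0.3974/(4π·42.3) = 7.476×10^-4 K/W
  R_aerogel blanket = (1/0.310 − 1/0.715)/(4πk) = 1.827/(4π·0.0138) = 10.54 K/W
  R_conv,out = 1/(4πr²h) = 1/(4π·0.715²·6.48) = 0.02402 K/W
ΣR = 0.002123 + 7.476×10^-4 + 10.54 + 0.02402 = 10.57 K/W
Q = ΔT/ΣR = (78 K − 294.5 K)/10.57 = -20.5 W
(Negative Q ⇒ heat flows inward; heat gain = 20.5 W.)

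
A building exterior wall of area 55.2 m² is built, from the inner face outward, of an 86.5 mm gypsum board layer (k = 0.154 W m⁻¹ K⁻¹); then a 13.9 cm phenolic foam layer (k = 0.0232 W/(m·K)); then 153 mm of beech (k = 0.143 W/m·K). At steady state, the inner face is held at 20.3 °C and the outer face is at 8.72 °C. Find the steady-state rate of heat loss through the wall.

Q = 83.9 W

Treat each layer as a resistance in series:
  R_gypsum board = L/(kA) = 0.0865/(0.154·55.2) = 0.01018 K/W
  R_phenolic foam = L/(kA) = 0.139/(0.0232·55.2) = 0.1085 K/W
  R_beech = L/(kA) = 0.153/(0.143·55.2) = 0.01938 K/W
ΣR = 0.01018 + 0.1085 + 0.01938 = 0.1381 K/W
Q = ΔT/ΣR = (20.3 °C − 8.72 °C)/0.1381 = 83.9 W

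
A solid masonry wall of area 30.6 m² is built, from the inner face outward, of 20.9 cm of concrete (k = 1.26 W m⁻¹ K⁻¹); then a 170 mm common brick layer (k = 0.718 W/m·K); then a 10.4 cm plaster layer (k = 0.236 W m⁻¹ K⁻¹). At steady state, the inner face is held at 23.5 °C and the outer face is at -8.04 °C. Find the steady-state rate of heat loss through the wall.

Q = 1140 W

Treat each layer as a resistance in series:
  R_concrete = L/(kA) = 0.209/(1.26·30.6) = 0.005421 K/W
  R_common brick = L/(kA) = 0.170/(0.718·30.6) = 0.007738 K/W
  R_plaster = L/(kA) = 0.104/(0.236·30.6) = 0.01440 K/W
ΣR = 0.005421 + 0.007738 + 0.01440 = 0.02756 K/W
Q = ΔT/ΣR = (23.5 °C − -8.04 °C)/0.02756 = 1140 W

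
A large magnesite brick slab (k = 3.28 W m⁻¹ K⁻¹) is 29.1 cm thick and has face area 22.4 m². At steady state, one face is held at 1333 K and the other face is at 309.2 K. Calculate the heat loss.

Q = kA·ΔT/L = 3.28 × 22.4 × |1333 K − 309.2 K| / 0.291 = 2.58×10^5 W

Q = 258 kW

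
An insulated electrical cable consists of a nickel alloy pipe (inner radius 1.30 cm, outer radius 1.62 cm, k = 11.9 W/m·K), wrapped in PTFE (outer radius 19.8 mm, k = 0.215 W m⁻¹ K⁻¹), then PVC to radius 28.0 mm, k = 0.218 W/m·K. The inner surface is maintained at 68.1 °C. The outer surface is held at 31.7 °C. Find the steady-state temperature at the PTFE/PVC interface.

T = 54.5 °C

Treat each layer as a resistance in series:
  R'_nickel alloy = ln(0.0162/0.0130)/(2πk) = 0.2201/(2π·11.9) = 0.002943 m·K/W
  R'_PTFE = ln(0.0198/0.0162)/(2πk) = 0.2007/(2π·0.215) = 0.1485 m·K/W
  R'_PVC = ln(0.0280/0.0198)/(2πk) = 0.3465/(2π·0.218) = 0.2530 m·K/W
ΣR = 0.002943 + 0.1485 + 0.2530 = 0.4044 m·K/W
Q' = ΔT/ΣR = (68.1 °C − 31.7 °C)/0.4044 = 90.01 W/m
From the inner boundary to the PTFE/PVC interface, ΣR_partial = 0.1514 m·K/W.
T_interface = T_in − Q'·ΣR_partial = 68.1 °C − (90.01)(0.1514) = 54.5 °C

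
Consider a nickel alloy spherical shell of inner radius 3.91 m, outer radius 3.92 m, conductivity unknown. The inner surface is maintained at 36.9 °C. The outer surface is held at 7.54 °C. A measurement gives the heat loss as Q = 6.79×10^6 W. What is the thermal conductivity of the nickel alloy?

ΣR = ΔT/Q = |36.9 − 7.54|/6.79×10^6 = 4.324×10^-6 K/W
(1/r₁−1/r₂)/(4πk) = 4.324×10^-6 ⇒ k = 6.524×10^-4/(4π·4.324×10^-6) = 12.0 W/m·K

k = 12.0 W/m·K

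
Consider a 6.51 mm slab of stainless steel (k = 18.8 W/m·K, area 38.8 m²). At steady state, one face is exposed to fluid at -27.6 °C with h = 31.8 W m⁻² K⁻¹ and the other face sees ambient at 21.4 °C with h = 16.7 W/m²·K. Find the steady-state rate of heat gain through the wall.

Series thermal resistances, inner to outer:
  R_conv,in = 1/(hA) = 1/(31.8·38.8) = 8.105×10^-4 K/W
  R_stainless steel = L/(kA) = 0.00651/(18.8·38.8) = 8.925×10^-6 K/W
  R_conv,out = 1/(hA) = 1/(16.7·38.8) = 0.001543 K/W
ΣR = 8.105×10^-4 + 8.925×10^-6 + 0.001543 = 0.002362 K/W
Q = ΔT/ΣR = (-27.6 °C − 21.4 °C)/0.002362 = -20700 W
(Negative Q ⇒ heat flows inward; heat gain = 20700 W.)

Q = 20.7 kW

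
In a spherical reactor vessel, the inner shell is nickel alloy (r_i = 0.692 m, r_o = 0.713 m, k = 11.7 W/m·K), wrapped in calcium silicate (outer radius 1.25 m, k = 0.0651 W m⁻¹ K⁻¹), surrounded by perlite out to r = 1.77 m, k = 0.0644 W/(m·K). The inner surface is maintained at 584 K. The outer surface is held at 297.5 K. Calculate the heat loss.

Resistance network (inner→outer):
  R_nickel alloy = (1/0.692 − 1/0.713)/(4πk) = 0.04256/(4π·11.7) = 2.895×10^-4 K/W
  R_calcium silicate = (1/0.713 − 1/1.25)/(4πk) = 0.6025/(4π·0.0651) = 0.7365 K/W
  R_perlite = (1/1.25 − 1/1.77)/(4πk) = 0.2350/(4π·0.0644) = 0.2904 K/W
ΣR = 2.895×10^-4 + 0.7365 + 0.2904 = 1.027 K/W
Q = ΔT/ΣR = (584 K − 297.5 K)/1.027 = 279 W

Q = 279 W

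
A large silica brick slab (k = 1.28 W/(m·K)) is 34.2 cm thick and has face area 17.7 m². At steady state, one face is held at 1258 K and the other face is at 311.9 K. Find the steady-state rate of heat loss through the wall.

Q = kA·ΔT/L = 1.28 × 17.7 × |1258 K − 311.9 K| / 0.342 = 62700 W

Q = 62.7 kW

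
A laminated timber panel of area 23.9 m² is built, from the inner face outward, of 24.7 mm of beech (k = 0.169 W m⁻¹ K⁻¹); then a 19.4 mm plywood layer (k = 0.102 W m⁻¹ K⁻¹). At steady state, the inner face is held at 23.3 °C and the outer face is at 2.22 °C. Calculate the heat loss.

Q = 1500 W

Resistance network (inner→outer):
  R_beech = L/(kA) = 0.0247/(0.169·23.9) = 0.006115 K/W
  R_plywood = L/(kA) = 0.0194/(0.102·23.9) = 0.007958 K/W
ΣR = 0.006115 + 0.007958 = 0.01407 K/W
Q = ΔT/ΣR = (23.3 °C − 2.22 °C)/0.01407 = 1500 W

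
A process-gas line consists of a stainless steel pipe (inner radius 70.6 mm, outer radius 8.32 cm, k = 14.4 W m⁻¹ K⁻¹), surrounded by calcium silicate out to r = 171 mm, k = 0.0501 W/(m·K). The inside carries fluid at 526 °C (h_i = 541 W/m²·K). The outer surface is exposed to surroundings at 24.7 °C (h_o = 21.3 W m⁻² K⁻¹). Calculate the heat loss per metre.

Q' = 214 W/m

Treat each layer as a resistance in series:
  R'_conv,in = 1/(2πr h) = 1/(2π·0.0706·541) = 0.004167 m·K/W
  R'_stainless steel = ln(0.0832/0.0706)/(2πk) = 0.1642/(2π·14.4) = 0.001815 m·K/W
  R'_calcium silicate = ln(0.171/0.0832)/(2πk) = 0.7204/(2π·0.0501) = 2.289 m·K/W
  R'_conv,out = 1/(2πr h) = 1/(2π·0.171·21.3) = 0.04370 m·K/W
ΣR = 0.004167 + 0.001815 + 2.289 + 0.04370 = 2.339 m·K/W
Q' = ΔT/ΣR = (526 °C − 24.7 °C)/2.339 = 214 W/m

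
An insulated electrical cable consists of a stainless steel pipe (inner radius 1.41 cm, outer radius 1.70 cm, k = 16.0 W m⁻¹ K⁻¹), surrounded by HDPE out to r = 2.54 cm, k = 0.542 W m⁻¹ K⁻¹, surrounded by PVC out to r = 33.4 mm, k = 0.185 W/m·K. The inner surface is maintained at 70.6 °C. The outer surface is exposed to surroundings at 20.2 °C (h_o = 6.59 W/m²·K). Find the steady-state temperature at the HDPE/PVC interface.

T = 65.0 °C

Treat each layer as a resistance in series:
  R'_stainless steel = ln(0.0170/0.0141)/(2πk) = 0.1870/(2π·16.0) = 0.001861 m·K/W
  R'_HDPE = ln(0.0254/0.0170)/(2πk) = 0.4015/(2π·0.542) = 0.1179 m·K/W
  R'_PVC = ln(0.0334/0.0254)/(2πk) = 0.2738/(2π·0.185) = 0.2356 m·K/W
  R'_conv,out = 1/(2πr h) = 1/(2π·0.0334·6.59) = 0.7231 m·K/W
ΣR = 0.001861 + 0.1179 + 0.2356 + 0.7231 = 1.078 m·K/W
Q' = ΔT/ΣR = (70.6 °C − 20.2 °C)/1.078 = 46.75 W/m
From the inner boundary to the HDPE/PVC interface, ΣR_partial = 0.1198 m·K/W.
T_interface = T_in − Q'·ΣR_partial = 70.6 °C − (46.75)(0.1198) = 65.0 °C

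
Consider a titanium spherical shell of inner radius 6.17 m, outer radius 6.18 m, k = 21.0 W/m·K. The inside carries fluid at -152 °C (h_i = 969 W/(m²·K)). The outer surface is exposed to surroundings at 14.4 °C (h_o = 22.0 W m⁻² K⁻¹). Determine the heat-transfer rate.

Q = 1.70×10^6 W

Treat each layer as a resistance in series:
  R_conv,in = 1/(4πr²h) = 1/(4π·6.17²·969) = 2.157×10^-6 K/W
  R_titanium = (1/6.17 − 1/6.18)/(4πk) = 2.623×10^-4/(4π·21.0) = 9.938×10^-7 K/W
  R_conv,out = 1/(4πr²h) = 1/(4π·6.18²·22.0) = 9.471×10^-5 K/W
ΣR = 2.157×10^-6 + 9.938×10^-7 + 9.471×10^-5 = 9.786×10^-5 K/W
Q = ΔT/ΣR = (-152 °C − 14.4 °C)/9.786×10^-5 = -1.70×10^6 W
(Negative Q ⇒ heat flows inward; heat gain = 1.70×10^6 W.)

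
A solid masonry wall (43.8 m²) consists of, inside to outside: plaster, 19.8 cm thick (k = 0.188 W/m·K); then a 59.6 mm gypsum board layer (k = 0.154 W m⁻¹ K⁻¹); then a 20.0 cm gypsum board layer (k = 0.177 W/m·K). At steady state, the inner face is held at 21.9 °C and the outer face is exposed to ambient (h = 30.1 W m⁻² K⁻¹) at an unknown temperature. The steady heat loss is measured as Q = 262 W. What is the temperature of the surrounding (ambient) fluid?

Sum the resistances:
  R_plaster = L/(kA) = 0.198/(0.188·43.8) = 0.02405 K/W
  R_gypsum board = L/(kA) = 0.0596/(0.154·43.8) = 0.008836 K/W
  R_gypsum board = L/(kA) = 0.200/(0.177·43.8) = 0.02580 K/W
  R_conv,out = 1/(hA) = 1/(30.1·43.8) = 7.585×10^-4 K/W
ΣR = 0.05944 K/W
ΔT = Q·ΣR = 262 × 0.05944 = 15.57 K
Heat flows outward, so T_out = T_in − ΔT = 21.9 − 15.57 = 6.33 °C

T_out = 6.33 °C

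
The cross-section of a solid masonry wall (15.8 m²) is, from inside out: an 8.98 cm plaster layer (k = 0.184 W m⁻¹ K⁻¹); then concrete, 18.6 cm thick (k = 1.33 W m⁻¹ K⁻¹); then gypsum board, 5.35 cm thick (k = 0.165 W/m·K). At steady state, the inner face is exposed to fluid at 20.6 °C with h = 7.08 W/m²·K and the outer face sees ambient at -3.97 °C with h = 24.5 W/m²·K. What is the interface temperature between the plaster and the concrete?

T = 6.97 °C

Series thermal resistances, inner to outer:
  R_conv,in = 1/(hA) = 1/(7.08·15.8) = 0.008939 K/W
  R_plaster = L/(kA) = 0.0898/(0.184·15.8) = 0.03089 K/W
  R_concrete = L/(kA) = 0.186/(1.33·15.8) = 0.008851 K/W
  R_gypsum board = L/(kA) = 0.0535/(0.165·15.8) = 0.02052 K/W
  R_conv,out = 1/(hA) = 1/(24.5·15.8) = 0.002583 K/W
ΣR = 0.008939 + 0.03089 + 0.008851 + 0.02052 + 0.002583 = 0.07178 K/W
Q = ΔT/ΣR = (20.6 °C − -3.97 °C)/0.07178 = 342.3 W
From the inner boundary to the plaster/concrete interface, ΣR_partial = 0.03983 K/W.
T_interface = T_in − Q·ΣR_partial = 20.6 °C − (342.3)(0.03983) = 6.97 °C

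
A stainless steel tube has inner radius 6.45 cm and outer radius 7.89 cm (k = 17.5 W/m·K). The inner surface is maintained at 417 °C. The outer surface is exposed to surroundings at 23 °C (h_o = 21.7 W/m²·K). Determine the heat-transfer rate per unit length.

Series thermal resistances, inner to outer:
  R'_stainless steel = ln(0.0789/0.0645)/(2πk) = 0.2015/(2π·17.5) = 0.001833 m·K/W
  R'_conv,out = 1/(2πr h) = 1/(2π·0.0789·21.7) = 0.09296 m·K/W
ΣR = 0.001833 + 0.09296 = 0.09479 m·K/W
Q' = ΔT/ΣR = (417 °C − 23 °C)/0.09479 = 4160 W/m

Q' = 4160 W/m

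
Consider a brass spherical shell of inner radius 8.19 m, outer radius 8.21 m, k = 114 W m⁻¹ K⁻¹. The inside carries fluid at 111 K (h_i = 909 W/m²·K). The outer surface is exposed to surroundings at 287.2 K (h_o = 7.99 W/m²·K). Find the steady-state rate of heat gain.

Q = 1.18×10^6 W

Resistance network (inner→outer):
  R_conv,in = 1/(4πr²h) = 1/(4π·8.19²·909) = 1.305×10^-6 K/W
  R_brass = (1/8.19 − 1/8.21)/(4πk) = 2.974×10^-4/(4π·114) = 2.076×10^-7 K/W
  R_conv,out = 1/(4πr²h) = 1/(4π·8.21²·7.99) = 1.478×10^-4 K/W
ΣR = 1.305×10^-6 + 2.076×10^-7 + 1.478×10^-4 = 1.493×10^-4 K/W
Q = ΔT/ΣR = (111 K − 287.2 K)/1.493×10^-4 = -1.18×10^6 W
(Negative Q ⇒ heat flows inward; heat gain = 1.18×10^6 W.)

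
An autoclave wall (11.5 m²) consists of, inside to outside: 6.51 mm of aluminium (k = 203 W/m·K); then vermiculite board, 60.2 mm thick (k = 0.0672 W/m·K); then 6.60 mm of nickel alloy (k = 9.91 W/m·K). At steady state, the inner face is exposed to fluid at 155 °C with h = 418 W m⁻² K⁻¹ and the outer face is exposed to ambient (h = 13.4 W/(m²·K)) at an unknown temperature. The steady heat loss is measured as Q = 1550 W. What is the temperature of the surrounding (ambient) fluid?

Sum the resistances:
  R_conv,in = 1/(hA) = 1/(418·11.5) = 2.080×10^-4 K/W
  R_aluminium = L/(kA) = 0.00651/(203·11.5) = 2.789×10^-6 K/W
  R_vermiculite board = L/(kA) = 0.0602/(0.0672·11.5) = 0.07790 K/W
  R_nickel alloy = L/(kA) = 0.00660/(9.91·11.5) = 5.791×10^-5 K/W
  R_conv,out = 1/(hA) = 1/(13.4·11.5) = 0.006489 K/W
ΣR = 0.08466 K/W
ΔT = Q·ΣR = 1550 × 0.08466 = 131.2 K
Heat flows outward, so T_out = T_in − ΔT = 155 − 131.2 = 23.8 °C

T_out = 23.8 °C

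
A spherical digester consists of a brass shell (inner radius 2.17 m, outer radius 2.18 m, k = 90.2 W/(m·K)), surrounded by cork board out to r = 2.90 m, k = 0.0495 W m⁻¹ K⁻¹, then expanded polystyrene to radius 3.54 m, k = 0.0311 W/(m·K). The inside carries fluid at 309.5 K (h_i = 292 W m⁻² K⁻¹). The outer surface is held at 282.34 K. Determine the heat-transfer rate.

Treat each layer as a resistance in series:
  R_conv,in = 1/(4πr²h) = 1/(4π·2.17²·292) = 5.787×10^-5 K/W
  R_brass = (1/2.17 − 1/2.18)/(4πk) = 0.002114/(4π·90.2) = 1.865×10^-6 K/W
  R_cork board = (1/2.18 − 1/2.90)/(4πk) = 0.1139/(4π·0.0495) = 0.1831 K/W
  R_expanded polystyrene = (1/2.90 − 1/3.54)/(4πk) = 0.06234/(4π·0.0311) = 0.1595 K/W
ΣR = 5.787×10^-5 + 1.865×10^-6 + 0.1831 + 0.1595 = 0.3427 K/W
Q = ΔT/ΣR = (309.5 K − 282.34 K)/0.3427 = 79.3 W

Q = 79.3 W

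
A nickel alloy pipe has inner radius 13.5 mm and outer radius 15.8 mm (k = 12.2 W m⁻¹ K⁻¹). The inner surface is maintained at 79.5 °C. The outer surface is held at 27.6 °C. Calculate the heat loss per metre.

Q' = 2πk·ΔT/ln(r₂/r₁) = 2π × 12.2 × 51.9 / ln(0.0158/0.0135) = 25300 W/m

Q' = 25.3 kW/m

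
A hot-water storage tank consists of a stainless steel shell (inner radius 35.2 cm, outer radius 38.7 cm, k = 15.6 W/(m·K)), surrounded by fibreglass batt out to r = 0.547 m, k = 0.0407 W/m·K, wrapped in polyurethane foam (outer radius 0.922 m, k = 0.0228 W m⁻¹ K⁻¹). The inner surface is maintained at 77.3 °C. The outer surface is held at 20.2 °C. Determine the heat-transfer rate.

Q = 14.0 W

Series thermal resistances, inner to outer:
  R_stainless steel = (1/0.352 − 1/0.387)/(4πk) = 0.2569/(4π·15.6) = 0.001311 K/W
  R_fibreglass batt = (1/0.387 − 1/0.547)/(4πk) = 0.7558/(4π·0.0407) = 1.478 K/W
  R_polyurethane foam = (1/0.547 − 1/0.922)/(4πk) = 0.7436/(4π·0.0228) = 2.595 K/W
ΣR = 0.001311 + 1.478 + 2.595 = 4.074 K/W
Q = ΔT/ΣR = (77.3 °C − 20.2 °C)/4.074 = 14.0 W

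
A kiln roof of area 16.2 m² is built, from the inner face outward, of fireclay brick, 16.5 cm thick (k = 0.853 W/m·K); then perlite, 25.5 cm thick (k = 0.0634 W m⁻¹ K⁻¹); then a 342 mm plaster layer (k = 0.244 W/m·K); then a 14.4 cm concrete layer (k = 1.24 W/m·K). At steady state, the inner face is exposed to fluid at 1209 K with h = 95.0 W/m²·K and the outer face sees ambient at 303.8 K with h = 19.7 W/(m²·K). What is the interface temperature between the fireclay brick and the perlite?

Series thermal resistances, inner to outer:
  R_conv,in = 1/(hA) = 1/(95.0·16.2) = 6.498×10^-4 K/W
  R_fireclay brick = L/(kA) = 0.165/(0.853·16.2) = 0.01194 K/W
  R_perlite = L/(kA) = 0.255/(0.0634·16.2) = 0.2483 K/W
  R_plaster = L/(kA) = 0.342/(0.244·16.2) = 0.08652 K/W
  R_concrete = L/(kA) = 0.144/(1.24·16.2) = 0.007168 K/W
  R_conv,out = 1/(hA) = 1/(19.7·16.2) = 0.003133 K/W
ΣR = 6.498×10^-4 + 0.01194 + 0.2483 + 0.08652 + 0.007168 + 0.003133 = 0.3577 K/W
Q = ΔT/ΣR = (1209 K − 303.8 K)/0.3577 = 2531 W
From the inner boundary to the fireclay brick/perlite interface, ΣR_partial = 0.01259 K/W.
T_interface = T_in − Q·ΣR_partial = 1209 K − (2531)(0.01259) = 1177 K

T = 1177 K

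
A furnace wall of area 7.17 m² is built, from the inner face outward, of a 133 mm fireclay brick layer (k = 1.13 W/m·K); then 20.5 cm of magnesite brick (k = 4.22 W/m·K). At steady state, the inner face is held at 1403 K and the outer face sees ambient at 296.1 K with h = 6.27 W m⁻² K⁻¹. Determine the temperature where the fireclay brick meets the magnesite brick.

T = 1003 K

Treat each layer as a resistance in series:
  R_fireclay brick = L/(kA) = 0.133/(1.13·7.17) = 0.01642 K/W
  R_magnesite brick = L/(kA) = 0.205/(4.22·7.17) = 0.006775 K/W
  R_conv,out = 1/(hA) = 1/(6.27·7.17) = 0.02224 K/W
ΣR = 0.01642 + 0.006775 + 0.02224 = 0.04544 K/W
Q = ΔT/ΣR = (1403 K − 296.1 K)/0.04544 = 24360 W
From the inner boundary to the fireclay brick/magnesite brick interface, ΣR_partial = 0.01642 K/W.
T_interface = T_in − Q·ΣR_partial = 1403 K − (24360)(0.01642) = 1003 K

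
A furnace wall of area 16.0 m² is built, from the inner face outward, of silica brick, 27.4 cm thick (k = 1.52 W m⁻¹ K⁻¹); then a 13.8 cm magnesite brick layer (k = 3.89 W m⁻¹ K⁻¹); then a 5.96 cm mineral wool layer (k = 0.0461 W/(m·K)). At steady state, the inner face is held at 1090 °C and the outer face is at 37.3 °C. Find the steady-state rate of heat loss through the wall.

Series thermal resistances, inner to outer:
  R_silica brick = L/(kA) = 0.274/(1.52·16.0) = 0.01127 K/W
  R_magnesite brick = L/(kA) = 0.138/(3.89·16.0) = 0.002217 K/W
  R_mineral wool = L/(kA) = 0.0596/(0.0461·16.0) = 0.08080 K/W
ΣR = 0.01127 + 0.002217 + 0.08080 = 0.09429 K/W
Q = ΔT/ΣR = (1090 °C − 37.3 °C)/0.09429 = 11200 W

Q = 11.2 kW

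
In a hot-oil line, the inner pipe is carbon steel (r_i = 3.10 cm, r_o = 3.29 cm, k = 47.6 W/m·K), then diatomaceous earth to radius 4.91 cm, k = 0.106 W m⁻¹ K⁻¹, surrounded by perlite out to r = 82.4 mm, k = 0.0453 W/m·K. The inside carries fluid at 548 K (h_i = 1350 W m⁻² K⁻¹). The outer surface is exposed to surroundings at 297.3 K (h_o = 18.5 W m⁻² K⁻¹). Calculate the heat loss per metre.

Q' = 99.1 W/m

Resistance network (inner→outer):
  R'_conv,in = 1/(2πr h) = 1/(2π·0.0310·1350) = 0.003803 m·K/W
  R'_carbon steel = ln(0.0329/0.0310)/(2πk) = 0.05949/(2π·47.6) = 1.989×10^-4 m·K/W
  R'_diatomaceous earth = ln(0.0491/0.0329)/(2πk) = 0.4004/(2π·0.106) = 0.6012 m·K/W
  R'_perlite = ln(0.0824/0.0491)/(2πk) = 0.5177/(2π·0.0453) = 1.819 m·K/W
  R'_conv,out = 1/(2πr h) = 1/(2π·0.0824·18.5) = 0.1044 m·K/W
ΣR = 0.003803 + 1.989×10^-4 + 0.6012 + 1.819 + 0.1044 = 2.529 m·K/W
Q' = ΔT/ΣR = (548 K − 297.3 K)/2.529 = 99.1 W/m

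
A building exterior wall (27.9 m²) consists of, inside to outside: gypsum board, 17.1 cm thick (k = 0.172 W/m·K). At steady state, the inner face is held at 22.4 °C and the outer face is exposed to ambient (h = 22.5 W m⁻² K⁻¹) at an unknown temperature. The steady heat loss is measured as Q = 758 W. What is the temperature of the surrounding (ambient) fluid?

Series resistances:
  R_gypsum board = L/(kA) = 0.171/(0.172·27.9) = 0.03563 K/W
  R_conv,out = 1/(hA) = 1/(22.5·27.9) = 0.001593 K/W
ΣR = 0.03723 K/W
ΔT = Q·ΣR = 758 × 0.03723 = 28.22 K
Heat flows outward, so T_out = T_in − ΔT = 22.4 − 28.22 = -5.82 °C

T_out = -5.82 °C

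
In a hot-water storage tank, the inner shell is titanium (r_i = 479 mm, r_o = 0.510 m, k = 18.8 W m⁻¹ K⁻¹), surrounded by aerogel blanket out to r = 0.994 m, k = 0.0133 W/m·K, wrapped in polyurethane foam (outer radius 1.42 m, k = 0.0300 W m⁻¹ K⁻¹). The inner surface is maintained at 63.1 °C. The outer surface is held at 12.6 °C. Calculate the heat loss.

Q = 7.75 W

Treat each layer as a resistance in series:
  R_titanium = (1/0.479 − 1/0.510)/(4πk) = 0.1269/(4π·18.8) = 5.371×10^-4 K/W
  R_aerogel blanket = (1/0.510 − 1/0.994)/(4πk) = 0.9547/(4π·0.0133) = 5.713 K/W
  R_polyurethane foam = (1/0.994 − 1/1.42)/(4πk) = 0.3018/(4π·0.0300) = 0.8006 K/W
ΣR = 5.371×10^-4 + 5.713 + 0.8006 = 6.514 K/W
Q = ΔT/ΣR = (63.1 °C − 12.6 °C)/6.514 = 7.75 W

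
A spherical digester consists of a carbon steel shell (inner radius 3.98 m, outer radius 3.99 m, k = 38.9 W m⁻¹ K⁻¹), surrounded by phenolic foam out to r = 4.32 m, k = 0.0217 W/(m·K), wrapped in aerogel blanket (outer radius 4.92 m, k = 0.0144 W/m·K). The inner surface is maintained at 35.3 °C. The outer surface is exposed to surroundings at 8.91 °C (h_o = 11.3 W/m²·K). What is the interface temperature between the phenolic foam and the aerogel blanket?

T = 27.1 °C

Treat each layer as a resistance in series:
  R_carbon steel = (1/3.98 − 1/3.99)/(4πk) = 6.297×10^-4/(4π·38.9) = 1.288×10^-6 K/W
  R_phenolic foam = (1/3.99 − 1/4.32)/(4πk) = 0.01915/(4π·0.0217) = 0.07021 K/W
  R_aerogel blanket = (1/4.32 − 1/4.92)/(4πk) = 0.02823/(4π·0.0144) = 0.1560 K/W
  R_conv,out = 1/(4πr²h) = 1/(4π·4.92²·11.3) = 2.909×10^-4 K/W
ΣR = 1.288×10^-6 + 0.07021 + 0.1560 + 2.909×10^-4 = 0.2265 K/W
Q = ΔT/ΣR = (35.3 °C − 8.91 °C)/0.2265 = 116.5 W
From the inner boundary to the phenolic foam/aerogel blanket interface, ΣR_partial = 0.07021 K/W.
T_interface = T_in − Q·ΣR_partial = 35.3 °C − (116.5)(0.07021) = 27.1 °C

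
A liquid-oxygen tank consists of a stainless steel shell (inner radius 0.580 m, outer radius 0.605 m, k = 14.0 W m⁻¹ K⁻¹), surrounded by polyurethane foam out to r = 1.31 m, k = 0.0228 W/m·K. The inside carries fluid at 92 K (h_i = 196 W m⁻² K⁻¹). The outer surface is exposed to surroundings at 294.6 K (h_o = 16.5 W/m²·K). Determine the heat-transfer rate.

Treat each layer as a resistance in series:
  R_conv,in = 1/(4πr²h) = 1/(4π·0.580²·196) = 0.001207 K/W
  R_stainless steel = (1/0.580 − 1/0.605)/(4πk) = 0.07125/(4π·14.0) = 4.050×10^-4 K/W
  R_polyurethane foam = (1/0.605 − 1/1.31)/(4πk) = 0.8895/(4π·0.0228) = 3.105 K/W
  R_conv,out = 1/(4πr²h) = 1/(4π·1.31²·16.5) = 0.002810 K/W
ΣR = 0.001207 + 4.050×10^-4 + 3.105 + 0.002810 = 3.109 K/W
Q = ΔT/ΣR = (92 K − 294.6 K)/3.109 = -65.2 W
(Negative Q ⇒ heat flows inward; heat gain = 65.2 W.)

Q = 65.2 W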